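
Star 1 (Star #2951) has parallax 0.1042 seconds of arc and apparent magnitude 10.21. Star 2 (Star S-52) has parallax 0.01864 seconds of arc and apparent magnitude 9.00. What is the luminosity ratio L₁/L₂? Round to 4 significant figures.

d₁ = 1/p₁ = 1/0.1042″ = 9.5969 pc; d₂ = 1/p₂ = 1/0.01864″ = 53.648 pc.
M₁ = m₁ − 5 log₁₀ d₁ + 5 = 10.21 − 4.9107 + 5 = 10.2993.
M₂ = 9.00 − 8.6478 + 5 = 5.3522.
L₁/L₂ = 10^(0.4(M₂ − M₁)) = 10^(0.4 × (-4.9471)) = 10^(-1.97884) = 0.010499.

L₁/L₂ = 0.01050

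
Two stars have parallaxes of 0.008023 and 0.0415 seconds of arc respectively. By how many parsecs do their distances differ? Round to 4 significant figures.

100.5 pc

d_A = 1/0.008023″ = 124.64 pc; d_B = 1/0.04150″ = 24.096 pc.
|d_B − d_A| = |24.096 − 124.64| = 100.54 pc.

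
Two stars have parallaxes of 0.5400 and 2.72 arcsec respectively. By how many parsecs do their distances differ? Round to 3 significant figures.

d_A = 1/0.5400″ = 1.8519 pc; d_B = 1/2.720″ = 0.36765 pc.
|d_B − d_A| = |0.36765 − 1.8519| = 1.4843 pc.

1.48 pc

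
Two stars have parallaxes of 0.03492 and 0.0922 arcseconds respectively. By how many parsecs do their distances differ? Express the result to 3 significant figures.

d_A = 1/0.03492″ = 28.637 pc; d_B = 1/0.09220″ = 10.846 pc.
|d_B − d_A| = |10.846 − 28.637| = 17.791 pc.

17.8 pc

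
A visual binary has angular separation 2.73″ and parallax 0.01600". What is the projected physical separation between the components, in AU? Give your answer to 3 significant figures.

d = 1/p = 1/0.01600″ = 62.5 pc.
At distance d (pc), an angle of θ arcsec spans θ·d AU: s = 2.73 × 62.5 = 170.63 AU.

171 AU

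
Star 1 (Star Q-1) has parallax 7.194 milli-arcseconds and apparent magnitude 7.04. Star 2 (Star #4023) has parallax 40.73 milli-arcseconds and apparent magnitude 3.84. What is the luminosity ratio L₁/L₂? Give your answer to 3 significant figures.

d₁ = 1/p₁ = 1/0.007194″ = 139 pc; d₂ = 1/p₂ = 1/0.04073″ = 24.552 pc.
M₁ = m₁ − 5 log₁₀ d₁ + 5 = 7.04 − 10.7151 + 5 = 1.3249.
M₂ = 3.84 − 6.9504 + 5 = 1.8896.
L₁/L₂ = 10^(0.4(M₂ − M₁)) = 10^(0.4 × 0.5647) = 10^0.22588 = 1.6822.

L₁/L₂ = 1.68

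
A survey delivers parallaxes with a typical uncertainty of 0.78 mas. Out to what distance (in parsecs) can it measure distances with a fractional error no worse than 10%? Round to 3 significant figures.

128 pc

σ_d/d = σ_p/p, so the condition is σ_p/p ≤ 0.10, i.e. p ≥ σ_p/0.10.
p_min = 0.78/0.10 = 7.8 mas = 0.0078 arcsec.
d_max = 1/p_min = 1/0.0078 = 128.21 pc.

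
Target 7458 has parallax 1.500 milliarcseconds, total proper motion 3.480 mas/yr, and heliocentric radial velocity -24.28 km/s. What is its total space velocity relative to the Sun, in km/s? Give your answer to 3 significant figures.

26.7 km/s

d = 1/p = 1/0.001500″ = 666.67 pc.
μ = 3.480 mas/yr = 0.003480 ″/yr.
v_t = 4.740 μ d = 4.740 × 0.003480 × 666.67 = 10.997 km/s.
v = √(v_r² + v_t²) = √((-24.28)² + 10.997²) = √710.452 = 26.654 km/s.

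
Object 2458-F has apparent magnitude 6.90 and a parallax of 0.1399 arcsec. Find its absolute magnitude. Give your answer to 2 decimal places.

d = 1/p = 1/0.1399″ = 7.148 pc.
m − M = 5 log₁₀(7.148) − 5 = 4.2709 − 5 = -0.7291.
M = m − (m − M) = 6.90 − (-0.7291) = 7.63.

M = 7.63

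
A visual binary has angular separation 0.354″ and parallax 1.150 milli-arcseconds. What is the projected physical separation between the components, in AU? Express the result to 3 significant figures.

d = 1/p = 1/0.001150″ = 869.57 pc.
At distance d (pc), an angle of θ arcsec spans θ·d AU: s = 0.354 × 869.57 = 307.83 AU.

308 AU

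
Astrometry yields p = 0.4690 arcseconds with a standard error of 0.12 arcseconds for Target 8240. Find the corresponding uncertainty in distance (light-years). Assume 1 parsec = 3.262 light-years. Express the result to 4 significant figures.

1.780 ly

d = 1/p, so σ_d = σ_p / p².
σ_d = 0.120 / (0.4690)² = 0.120 / 0.21996 = 0.54555 pc = 0.54555 × 3.262 ly = 1.7796 ly.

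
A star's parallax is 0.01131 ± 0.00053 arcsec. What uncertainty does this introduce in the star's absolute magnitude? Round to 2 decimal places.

M = m − 5 log₁₀ d + 5 = m + 5 log₁₀ p + 5, so ∂M/∂p = 5/(p ln 10).
σ_M = (5/ln 10) · (σ_p/p) = 2.1715 × 0.00053/0.01131 = 2.1715 × 0.046861 = 0.10176.

σ_M = 0.10 mag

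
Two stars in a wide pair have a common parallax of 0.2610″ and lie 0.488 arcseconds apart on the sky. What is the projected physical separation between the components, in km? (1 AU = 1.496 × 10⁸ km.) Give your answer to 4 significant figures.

d = 1/p = 1/0.2610″ = 3.8314 pc.
At distance d (pc), an angle of θ arcsec spans θ·d AU: s = 0.488 × 3.8314 = 1.8697 AU.
= 1.8697 × 1.496 × 10⁸ km = 2.7971 × 10^8 km.

2.797 × 10^8 km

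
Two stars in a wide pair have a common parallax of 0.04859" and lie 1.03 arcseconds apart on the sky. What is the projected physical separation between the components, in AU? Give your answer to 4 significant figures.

21.20 AU

d = 1/p = 1/0.04859″ = 20.58 pc.
At distance d (pc), an angle of θ arcsec spans θ·d AU: s = 1.03 × 20.58 = 21.197 AU.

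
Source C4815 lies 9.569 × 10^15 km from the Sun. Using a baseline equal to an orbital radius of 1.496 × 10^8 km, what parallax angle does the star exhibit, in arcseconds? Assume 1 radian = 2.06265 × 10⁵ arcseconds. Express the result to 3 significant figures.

θ ≈ B/d = (1.496 × 10^8) / (9.569 × 10^15) = 1.5634 × 10^-8 rad.
In arcseconds: 1.5634 × 10^-8 × 206265 = 0.0032247″.

0.00322 arcsec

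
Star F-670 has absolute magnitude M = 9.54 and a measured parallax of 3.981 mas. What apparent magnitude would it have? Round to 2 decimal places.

m = 16.54

d = 1/p = 1/0.003981″ = 251.19 pc.
m − M = 5 log₁₀ d − 5 = 5 log₁₀(251.19) − 5 = 12.0000 − 5 = 7.0000.
m = M + (m − M) = 9.54 + 7.0000 = 16.54.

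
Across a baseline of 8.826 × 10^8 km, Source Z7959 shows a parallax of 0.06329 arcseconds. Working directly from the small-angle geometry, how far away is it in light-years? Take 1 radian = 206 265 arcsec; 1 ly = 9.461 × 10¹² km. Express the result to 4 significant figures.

θ = 0.06329″ = 0.06329/206265 = 3.0684 × 10^-7 rad.
d = B/θ = (8.826 × 10^8) / (3.0684 × 10^-7) = 2.8764 × 10^15 km = (2.8764 × 10^15) / (9.461 × 10^12) ly = 304.03 ly.

304.0 ly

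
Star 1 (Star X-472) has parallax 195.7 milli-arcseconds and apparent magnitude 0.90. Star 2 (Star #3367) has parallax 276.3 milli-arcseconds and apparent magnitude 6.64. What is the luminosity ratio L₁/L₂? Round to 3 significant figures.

L₁/L₂ = 394

d₁ = 1/p₁ = 1/0.1957″ = 5.1099 pc; d₂ = 1/p₂ = 1/0.2763″ = 3.6193 pc.
M₁ = m₁ − 5 log₁₀ d₁ + 5 = 0.90 − 3.5421 + 5 = 2.3579.
M₂ = 6.64 − 2.7931 + 5 = 8.8469.
L₁/L₂ = 10^(0.4(M₂ − M₁)) = 10^(0.4 × 6.4890) = 10^2.59560 = 394.09.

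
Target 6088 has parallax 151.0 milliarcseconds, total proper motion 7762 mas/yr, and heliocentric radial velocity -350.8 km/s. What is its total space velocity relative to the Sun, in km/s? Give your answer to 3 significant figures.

427 km/s

d = 1/p = 1/0.1510″ = 6.6225 pc.
μ = 7762 mas/yr = 7.762 ″/yr.
v_t = 4.740 μ d = 4.740 × 7.762 × 6.6225 = 243.65 km/s.
v = √(v_r² + v_t²) = √((-350.8)² + 243.65²) = √182426 = 427.11 km/s.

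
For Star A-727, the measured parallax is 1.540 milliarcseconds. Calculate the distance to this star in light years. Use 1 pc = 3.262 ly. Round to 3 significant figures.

2120 light years

p = 1.540 milliarcseconds = 0.001540 arcsec.
d = 1/p = 1/0.001540 = 649.35 pc.
In light-years: 649.35 × 3.262 = 2118.2 ly.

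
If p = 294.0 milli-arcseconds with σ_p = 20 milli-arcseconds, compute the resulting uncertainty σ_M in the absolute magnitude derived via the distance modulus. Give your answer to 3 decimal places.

M = m − 5 log₁₀ d + 5 = m + 5 log₁₀ p + 5, so ∂M/∂p = 5/(p ln 10).
σ_M = (5/ln 10) · (σ_p/p) = 2.1715 × 20/294.0 = 2.1715 × 0.068027 = 0.14772.

σ_M = 0.148 mag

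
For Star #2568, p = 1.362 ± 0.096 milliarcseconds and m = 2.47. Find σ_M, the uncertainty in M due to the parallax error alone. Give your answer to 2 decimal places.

σ_M = 0.15 mag

M = m − 5 log₁₀ d + 5 = m + 5 log₁₀ p + 5, so ∂M/∂p = 5/(p ln 10).
σ_M = (5/ln 10) · (σ_p/p) = 2.1715 × 0.096/1.362 = 2.1715 × 0.070485 = 0.15306.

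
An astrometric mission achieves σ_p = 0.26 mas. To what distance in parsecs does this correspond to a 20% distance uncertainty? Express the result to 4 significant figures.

σ_d/d = σ_p/p, so the condition is σ_p/p ≤ 0.20, i.e. p ≥ σ_p/0.20.
p_min = 0.26/0.20 = 1.3 mas = 0.0013 arcsec.
d_max = 1/p_min = 1/0.0013 = 769.23 pc.

769.2 pc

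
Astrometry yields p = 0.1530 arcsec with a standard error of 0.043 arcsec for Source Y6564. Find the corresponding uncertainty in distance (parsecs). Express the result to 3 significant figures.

d = 1/p, so σ_d = σ_p / p².
σ_d = 0.0430 / (0.1530)² = 0.0430 / 0.023409 = 1.8369 pc.

1.84 pc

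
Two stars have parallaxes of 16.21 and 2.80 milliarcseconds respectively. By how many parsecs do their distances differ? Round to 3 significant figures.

d_A = 1/0.01621″ = 61.69 pc; d_B = 1/0.002800″ = 357.14 pc.
|d_B − d_A| = |357.14 − 61.69| = 295.45 pc.

295 pc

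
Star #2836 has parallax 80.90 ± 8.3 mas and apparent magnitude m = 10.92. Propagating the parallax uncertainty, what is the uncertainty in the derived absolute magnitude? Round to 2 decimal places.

M = m − 5 log₁₀ d + 5 = m + 5 log₁₀ p + 5, so ∂M/∂p = 5/(p ln 10).
σ_M = (5/ln 10) · (σ_p/p) = 2.1715 × 8.3/80.90 = 2.1715 × 0.1026 = 0.2228.

σ_M = 0.22 mag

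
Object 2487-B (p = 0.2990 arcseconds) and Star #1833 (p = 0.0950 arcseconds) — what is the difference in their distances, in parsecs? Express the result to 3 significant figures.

7.18 pc

d_A = 1/0.2990″ = 3.3445 pc; d_B = 1/0.09500″ = 10.526 pc.
|d_B − d_A| = |10.526 − 3.3445| = 7.1815 pc.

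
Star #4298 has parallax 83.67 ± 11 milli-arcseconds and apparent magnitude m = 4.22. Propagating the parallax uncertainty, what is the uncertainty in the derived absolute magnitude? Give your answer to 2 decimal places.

M = m − 5 log₁₀ d + 5 = m + 5 log₁₀ p + 5, so ∂M/∂p = 5/(p ln 10).
σ_M = (5/ln 10) · (σ_p/p) = 2.1715 × 11/83.67 = 2.1715 × 0.13147 = 0.28549.

σ_M = 0.29 mag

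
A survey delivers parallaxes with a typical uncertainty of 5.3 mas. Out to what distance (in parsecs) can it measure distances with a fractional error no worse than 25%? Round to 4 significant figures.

47.17 pc

σ_d/d = σ_p/p, so the condition is σ_p/p ≤ 0.25, i.e. p ≥ σ_p/0.25.
p_min = 5.3/0.25 = 21.2 mas = 0.0212 arcsec.
d_max = 1/p_min = 1/0.0212 = 47.17 pc.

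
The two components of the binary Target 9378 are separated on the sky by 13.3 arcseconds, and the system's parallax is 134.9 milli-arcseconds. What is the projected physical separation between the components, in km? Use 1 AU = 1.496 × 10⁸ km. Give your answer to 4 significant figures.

d = 1/p = 1/0.1349″ = 7.4129 pc.
At distance d (pc), an angle of θ arcsec spans θ·d AU: s = 13.3 × 7.4129 = 98.592 AU.
= 98.592 × 1.496 × 10⁸ km = 1.4749 × 10^10 km.

1.475 × 10^10 km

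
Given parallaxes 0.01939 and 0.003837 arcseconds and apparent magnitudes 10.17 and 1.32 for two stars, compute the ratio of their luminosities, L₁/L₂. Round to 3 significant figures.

L₁/L₂ = 1.13 × 10^-5

d₁ = 1/p₁ = 1/0.01939″ = 51.573 pc; d₂ = 1/p₂ = 1/0.003837″ = 260.62 pc.
M₁ = m₁ − 5 log₁₀ d₁ + 5 = 10.17 − 8.5621 + 5 = 6.6079.
M₂ = 1.32 − 12.0800 + 5 = -5.7600.
L₁/L₂ = 10^(0.4(M₂ − M₁)) = 10^(0.4 × (-12.3679)) = 10^(-4.94716) = 0.000011294.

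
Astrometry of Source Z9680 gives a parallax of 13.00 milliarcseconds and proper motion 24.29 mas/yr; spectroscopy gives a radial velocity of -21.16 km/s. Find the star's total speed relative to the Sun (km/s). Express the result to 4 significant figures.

d = 1/p = 1/0.01300″ = 76.923 pc.
μ = 24.29 mas/yr = 0.02429 ″/yr.
v_t = 4.740 μ d = 4.740 × 0.02429 × 76.923 = 8.8565 km/s.
v = √(v_r² + v_t²) = √((-21.16)² + 8.8565²) = √526.183 = 22.939 km/s.

22.94 km/s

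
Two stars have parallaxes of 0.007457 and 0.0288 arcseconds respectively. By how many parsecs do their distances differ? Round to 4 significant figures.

99.38 pc

d_A = 1/0.007457″ = 134.1 pc; d_B = 1/0.02880″ = 34.722 pc.
|d_B − d_A| = |34.722 − 134.1| = 99.378 pc.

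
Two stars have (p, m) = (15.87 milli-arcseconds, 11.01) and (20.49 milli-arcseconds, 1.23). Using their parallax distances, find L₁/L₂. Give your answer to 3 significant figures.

L₁/L₂ = 0.000204

d₁ = 1/p₁ = 1/0.01587″ = 63.012 pc; d₂ = 1/p₂ = 1/0.02049″ = 48.804 pc.
M₁ = m₁ − 5 log₁₀ d₁ + 5 = 11.01 − 8.9971 + 5 = 7.0129.
M₂ = 1.23 − 8.4423 + 5 = -2.2123.
L₁/L₂ = 10^(0.4(M₂ − M₁)) = 10^(0.4 × (-9.2252)) = 10^(-3.69008) = 0.00020414.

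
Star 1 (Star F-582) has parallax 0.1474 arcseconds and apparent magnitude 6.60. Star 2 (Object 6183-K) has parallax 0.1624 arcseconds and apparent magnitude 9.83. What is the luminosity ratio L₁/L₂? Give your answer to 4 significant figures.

L₁/L₂ = 23.78

d₁ = 1/p₁ = 1/0.1474″ = 6.7843 pc; d₂ = 1/p₂ = 1/0.1624″ = 6.1576 pc.
M₁ = m₁ − 5 log₁₀ d₁ + 5 = 6.60 − 4.1575 + 5 = 7.4425.
M₂ = 9.83 − 3.9471 + 5 = 10.8829.
L₁/L₂ = 10^(0.4(M₂ − M₁)) = 10^(0.4 × 3.4404) = 10^1.37616 = 23.777.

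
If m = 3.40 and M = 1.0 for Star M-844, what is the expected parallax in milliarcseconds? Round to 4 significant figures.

33.11 mas

m − M = 3.40 − 1.0 = 2.40.
d = 10^((m−M)/5 + 1) = 10^1.480 = 30.2 pc.
p = 1/d = 1/30.2 = 0.033113 arcsec = 33.113 mas.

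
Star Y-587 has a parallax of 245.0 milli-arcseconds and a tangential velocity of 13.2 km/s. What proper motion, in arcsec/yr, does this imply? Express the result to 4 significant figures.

d = 1/p = 1/0.2450″ = 4.0816 pc.
μ = v_t / (4.74 d) = 13.2 / (4.74 × 4.0816) = 13.2 / 19.347 = 0.68228 ″/yr.

0.6823 arcsec/yr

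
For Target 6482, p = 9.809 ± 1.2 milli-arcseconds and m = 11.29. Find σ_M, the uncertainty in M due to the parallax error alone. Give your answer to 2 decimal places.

σ_M = 0.27 mag

M = m − 5 log₁₀ d + 5 = m + 5 log₁₀ p + 5, so ∂M/∂p = 5/(p ln 10).
σ_M = (5/ln 10) · (σ_p/p) = 2.1715 × 1.2/9.809 = 2.1715 × 0.12234 = 0.26566.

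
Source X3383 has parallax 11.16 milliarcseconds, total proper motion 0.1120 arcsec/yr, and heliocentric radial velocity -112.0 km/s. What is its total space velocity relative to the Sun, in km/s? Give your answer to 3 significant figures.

122 km/s

d = 1/p = 1/0.01116″ = 89.606 pc.
v_t = 4.740 μ d = 4.740 × 0.1120 × 89.606 = 47.57 km/s.
v = √(v_r² + v_t²) = √((-112.0)² + 47.57²) = √14806.9 = 121.68 km/s.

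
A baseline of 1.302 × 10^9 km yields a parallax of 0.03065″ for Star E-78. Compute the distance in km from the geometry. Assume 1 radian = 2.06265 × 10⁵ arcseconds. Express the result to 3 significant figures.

θ = 0.03065″ = 0.03065/206265 = 1.4860 × 10^-7 rad.
d = B/θ = (1.302 × 10^9) / (1.4860 × 10^-7) = 8.7618 × 10^15 km.

8.76 × 10^15 km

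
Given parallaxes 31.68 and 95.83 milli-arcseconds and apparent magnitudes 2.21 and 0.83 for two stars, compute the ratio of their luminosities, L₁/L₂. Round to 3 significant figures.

L₁/L₂ = 2.57

d₁ = 1/p₁ = 1/0.03168″ = 31.566 pc; d₂ = 1/p₂ = 1/0.09583″ = 10.435 pc.
M₁ = m₁ − 5 log₁₀ d₁ + 5 = 2.21 − 7.4961 + 5 = -0.2861.
M₂ = 0.83 − 5.0925 + 5 = 0.7375.
L₁/L₂ = 10^(0.4(M₂ − M₁)) = 10^(0.4 × 1.0236) = 10^0.40944 = 2.5671.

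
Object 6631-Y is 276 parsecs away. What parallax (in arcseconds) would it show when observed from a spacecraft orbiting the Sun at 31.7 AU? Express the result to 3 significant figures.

0.115 arcsec

p (arcsec) = B (AU) / d (pc).
p = 31.7 / 276 = 0.11486 arcsec.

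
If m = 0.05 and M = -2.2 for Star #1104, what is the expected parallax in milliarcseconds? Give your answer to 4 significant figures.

m − M = 0.05 − (-2.2) = 2.25.
d = 10^((m−M)/5 + 1) = 10^1.450 = 28.184 pc.
p = 1/d = 1/28.184 = 0.035481 arcsec = 35.481 mas.

35.48 mas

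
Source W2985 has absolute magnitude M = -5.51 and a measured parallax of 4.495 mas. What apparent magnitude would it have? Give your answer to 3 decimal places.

m = 1.226

d = 1/p = 1/0.004495″ = 222.47 pc.
m − M = 5 log₁₀ d − 5 = 5 log₁₀(222.47) − 5 = 11.7364 − 5 = 6.7364.
m = M + (m − M) = -5.51 + 6.7364 = 1.226.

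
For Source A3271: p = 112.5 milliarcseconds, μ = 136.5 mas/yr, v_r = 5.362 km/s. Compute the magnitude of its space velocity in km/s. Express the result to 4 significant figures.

7.863 km/s

d = 1/p = 1/0.1125″ = 8.8889 pc.
μ = 136.5 mas/yr = 0.1365 ″/yr.
v_t = 4.740 μ d = 4.740 × 0.1365 × 8.8889 = 5.7512 km/s.
v = √(v_r² + v_t²) = √(5.362² + 5.7512²) = √61.8273 = 7.863 km/s.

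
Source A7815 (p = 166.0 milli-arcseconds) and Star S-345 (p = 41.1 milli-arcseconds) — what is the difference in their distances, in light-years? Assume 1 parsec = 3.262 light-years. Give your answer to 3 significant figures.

59.7 ly

d_A = 1/0.1660″ = 6.0241 pc; d_B = 1/0.04110″ = 24.331 pc.
|d_B − d_A| = |24.331 − 6.0241| = 18.307 pc = 18.307 × 3.262 ly = 59.717 ly.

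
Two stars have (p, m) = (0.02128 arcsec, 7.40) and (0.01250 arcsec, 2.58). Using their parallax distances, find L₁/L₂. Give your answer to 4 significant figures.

d₁ = 1/p₁ = 1/0.02128″ = 46.992 pc; d₂ = 1/p₂ = 1/0.01250″ = 80 pc.
M₁ = m₁ − 5 log₁₀ d₁ + 5 = 7.40 − 8.3601 + 5 = 4.0399.
M₂ = 2.58 − 9.5154 + 5 = -1.9354.
L₁/L₂ = 10^(0.4(M₂ − M₁)) = 10^(0.4 × (-5.9753)) = 10^(-2.39012) = 0.0040727.

L₁/L₂ = 0.004073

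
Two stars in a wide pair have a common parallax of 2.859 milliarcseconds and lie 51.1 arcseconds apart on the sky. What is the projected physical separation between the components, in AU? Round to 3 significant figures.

17900 AU

d = 1/p = 1/0.002859″ = 349.77 pc.
At distance d (pc), an angle of θ arcsec spans θ·d AU: s = 51.1 × 349.77 = 17873 AU.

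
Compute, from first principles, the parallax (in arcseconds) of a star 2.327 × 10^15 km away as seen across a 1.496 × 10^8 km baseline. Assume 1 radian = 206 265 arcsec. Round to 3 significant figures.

0.0133 arcsec

θ ≈ B/d = (1.496 × 10^8) / (2.327 × 10^15) = 6.4289 × 10^-8 rad.
In arcseconds: 6.4289 × 10^-8 × 206265 = 0.013261″.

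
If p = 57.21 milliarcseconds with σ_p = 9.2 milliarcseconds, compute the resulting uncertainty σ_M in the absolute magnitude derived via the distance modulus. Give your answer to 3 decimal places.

M = m − 5 log₁₀ d + 5 = m + 5 log₁₀ p + 5, so ∂M/∂p = 5/(p ln 10).
σ_M = (5/ln 10) · (σ_p/p) = 2.1715 × 9.2/57.21 = 2.1715 × 0.16081 = 0.3492.

σ_M = 0.349 mag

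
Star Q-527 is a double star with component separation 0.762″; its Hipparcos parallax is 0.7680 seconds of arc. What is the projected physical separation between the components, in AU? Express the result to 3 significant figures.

0.992 AU

d = 1/p = 1/0.7680″ = 1.3021 pc.
At distance d (pc), an angle of θ arcsec spans θ·d AU: s = 0.762 × 1.3021 = 0.9922 AU.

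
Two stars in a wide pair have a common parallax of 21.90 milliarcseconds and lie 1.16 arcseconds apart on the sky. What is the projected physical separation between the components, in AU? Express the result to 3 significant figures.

d = 1/p = 1/0.02190″ = 45.662 pc.
At distance d (pc), an angle of θ arcsec spans θ·d AU: s = 1.16 × 45.662 = 52.968 AU.

53.0 AU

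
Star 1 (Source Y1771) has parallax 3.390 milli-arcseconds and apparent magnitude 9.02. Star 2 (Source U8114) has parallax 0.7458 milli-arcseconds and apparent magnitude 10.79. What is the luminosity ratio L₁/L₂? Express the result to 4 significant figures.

d₁ = 1/p₁ = 1/0.003390″ = 294.99 pc; d₂ = 1/p₂ = 1/0.0007458″ = 1340.8 pc.
M₁ = m₁ − 5 log₁₀ d₁ + 5 = 9.02 − 12.3490 + 5 = 1.6710.
M₂ = 10.79 − 15.6368 + 5 = 0.1532.
L₁/L₂ = 10^(0.4(M₂ − M₁)) = 10^(0.4 × (-1.5178)) = 10^(-0.60712) = 0.2471.

L₁/L₂ = 0.2471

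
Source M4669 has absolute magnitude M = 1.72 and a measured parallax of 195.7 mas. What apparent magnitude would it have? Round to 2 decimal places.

m = 0.26

d = 1/p = 1/0.1957″ = 5.1099 pc.
m − M = 5 log₁₀ d − 5 = 5 log₁₀(5.1099) − 5 = 3.5421 − 5 = -1.4579.
m = M + (m − M) = 1.72 + (-1.4579) = 0.26.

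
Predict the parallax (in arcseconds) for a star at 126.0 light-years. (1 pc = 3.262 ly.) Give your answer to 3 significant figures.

d = 126.0 ly ÷ 3.262 = 38.627 pc.
p = 1/d = 1/38.627 = 0.025889 arcsec.

0.0259 arcsec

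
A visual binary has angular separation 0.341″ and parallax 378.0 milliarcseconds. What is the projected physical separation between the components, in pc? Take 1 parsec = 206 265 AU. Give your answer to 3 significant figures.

4.37 × 10^-6 pc

d = 1/p = 1/0.3780″ = 2.6455 pc.
At distance d (pc), an angle of θ arcsec spans θ·d AU: s = 0.341 × 2.6455 = 0.90212 AU.
= 0.90212 / 206265 = 4.3736 × 10^-6 pc.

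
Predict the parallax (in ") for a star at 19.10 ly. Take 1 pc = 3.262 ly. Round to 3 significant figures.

0.171 "

d = 19.10 ly ÷ 3.262 = 5.8553 pc.
p = 1/d = 1/5.8553 = 0.17079 arcsec.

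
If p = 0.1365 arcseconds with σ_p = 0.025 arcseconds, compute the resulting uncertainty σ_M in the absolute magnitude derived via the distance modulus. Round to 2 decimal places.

σ_M = 0.40 mag

M = m − 5 log₁₀ d + 5 = m + 5 log₁₀ p + 5, so ∂M/∂p = 5/(p ln 10).
σ_M = (5/ln 10) · (σ_p/p) = 2.1715 × 0.025/0.1365 = 2.1715 × 0.18315 = 0.39771.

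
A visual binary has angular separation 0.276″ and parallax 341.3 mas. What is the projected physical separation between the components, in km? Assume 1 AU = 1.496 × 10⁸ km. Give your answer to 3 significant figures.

d = 1/p = 1/0.3413″ = 2.93 pc.
At distance d (pc), an angle of θ arcsec spans θ·d AU: s = 0.276 × 2.93 = 0.80868 AU.
= 0.80868 × 1.496 × 10⁸ km = 1.2098 × 10^8 km.

1.21 × 10^8 km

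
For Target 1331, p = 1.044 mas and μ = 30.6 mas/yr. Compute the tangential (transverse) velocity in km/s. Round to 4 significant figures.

138.9 km/s

d = 1/p = 1/0.001044″ = 957.85 pc.
μ = 30.6 mas/yr = 0.0306 ″/yr.
v_t = 4.74 × μ × d = 4.74 × 0.0306 × 957.85 = 138.93 km/s.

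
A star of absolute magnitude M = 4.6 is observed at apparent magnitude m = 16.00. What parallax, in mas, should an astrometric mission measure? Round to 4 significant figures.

m − M = 16.00 − 4.6 = 11.40.
d = 10^((m−M)/5 + 1) = 10^3.280 = 1905.5 pc.
p = 1/d = 1/1905.5 = 0.0005248 arcsec = 0.5248 mas.

0.5248 mas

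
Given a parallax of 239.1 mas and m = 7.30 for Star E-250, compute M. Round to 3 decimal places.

M = 9.193

d = 1/p = 1/0.2391″ = 4.1824 pc.
m − M = 5 log₁₀(4.1824) − 5 = 3.1071 − 5 = -1.8929.
M = m − (m − M) = 7.30 − (-1.8929) = 9.193.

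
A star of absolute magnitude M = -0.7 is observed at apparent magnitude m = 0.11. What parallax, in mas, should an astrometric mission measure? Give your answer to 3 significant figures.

m − M = 0.11 − (-0.7) = 0.81.
d = 10^((m−M)/5 + 1) = 10^1.162 = 14.521 pc.
p = 1/d = 1/14.521 = 0.068866 arcsec = 68.866 mas.

68.9 mas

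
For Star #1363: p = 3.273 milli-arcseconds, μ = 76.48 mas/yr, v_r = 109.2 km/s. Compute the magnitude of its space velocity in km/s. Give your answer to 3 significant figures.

156 km/s

d = 1/p = 1/0.003273″ = 305.53 pc.
μ = 76.48 mas/yr = 0.07648 ″/yr.
v_t = 4.740 μ d = 4.740 × 0.07648 × 305.53 = 110.76 km/s.
v = √(v_r² + v_t²) = √(109.2² + 110.76²) = √24192.4 = 155.54 km/s.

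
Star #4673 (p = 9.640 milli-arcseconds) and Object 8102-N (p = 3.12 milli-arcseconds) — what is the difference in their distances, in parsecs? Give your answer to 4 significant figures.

216.8 pc

d_A = 1/0.009640″ = 103.73 pc; d_B = 1/0.003120″ = 320.51 pc.
|d_B − d_A| = |320.51 − 103.73| = 216.78 pc.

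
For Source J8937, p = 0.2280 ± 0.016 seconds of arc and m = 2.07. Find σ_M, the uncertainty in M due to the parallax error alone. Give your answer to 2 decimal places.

σ_M = 0.15 mag

M = m − 5 log₁₀ d + 5 = m + 5 log₁₀ p + 5, so ∂M/∂p = 5/(p ln 10).
σ_M = (5/ln 10) · (σ_p/p) = 2.1715 × 0.016/0.2280 = 2.1715 × 0.070175 = 0.15239.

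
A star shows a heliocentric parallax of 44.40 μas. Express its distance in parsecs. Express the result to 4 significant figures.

p = 44.40 μas = 0.00004440 arcsec.
d = 1/p = 1/0.00004440 = 22523 pc.

22520 pc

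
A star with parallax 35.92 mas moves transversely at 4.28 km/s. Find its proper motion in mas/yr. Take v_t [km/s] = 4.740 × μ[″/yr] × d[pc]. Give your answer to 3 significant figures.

32.4 mas/yr

d = 1/p = 1/0.03592″ = 27.84 pc.
μ = v_t / (4.74 d) = 4.28 / (4.74 × 27.84) = 4.28 / 131.96 = 0.032434 ″/yr = 32.434 mas/yr.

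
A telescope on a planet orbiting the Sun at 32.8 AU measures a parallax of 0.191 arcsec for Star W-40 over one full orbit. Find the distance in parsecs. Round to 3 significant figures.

172 pc

With baseline B (in AU) and parallax p (in arcsec), d = B/p parsecs.
d = 32.8 / 0.191 = 171.73 pc.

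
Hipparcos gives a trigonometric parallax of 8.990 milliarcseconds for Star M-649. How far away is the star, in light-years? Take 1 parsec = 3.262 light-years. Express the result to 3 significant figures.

p = 8.990 milliarcseconds = 0.008990 arcsec.
d = 1/p = 1/0.008990 = 111.23 pc.
In light-years: 111.23 × 3.262 = 362.83 ly.

363 light years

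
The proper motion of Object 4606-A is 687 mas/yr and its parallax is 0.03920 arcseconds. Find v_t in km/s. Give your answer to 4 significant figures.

83.07 km/s

d = 1/p = 1/0.03920″ = 25.51 pc.
μ = 687 mas/yr = 0.687 ″/yr.
v_t = 4.74 × μ × d = 4.74 × 0.687 × 25.51 = 83.07 km/s.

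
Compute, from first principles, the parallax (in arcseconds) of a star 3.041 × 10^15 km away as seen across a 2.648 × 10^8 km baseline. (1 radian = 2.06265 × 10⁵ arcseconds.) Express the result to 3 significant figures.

0.0180 arcsec

θ ≈ B/d = (2.648 × 10^8) / (3.041 × 10^15) = 8.7077 × 10^-8 rad.
In arcseconds: 8.7077 × 10^-8 × 206265 = 0.017961″.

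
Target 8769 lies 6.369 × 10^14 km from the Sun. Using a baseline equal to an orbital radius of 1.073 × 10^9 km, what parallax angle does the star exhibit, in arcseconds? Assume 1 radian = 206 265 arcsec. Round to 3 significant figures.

θ ≈ B/d = (1.073 × 10^9) / (6.369 × 10^14) = 1.6847 × 10^-6 rad.
In arcseconds: 1.6847 × 10^-6 × 206265 = 0.34749″.

0.347 arcsec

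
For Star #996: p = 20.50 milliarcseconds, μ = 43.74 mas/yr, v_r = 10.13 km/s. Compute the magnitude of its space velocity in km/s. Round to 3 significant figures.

14.3 km/s

d = 1/p = 1/0.02050″ = 48.78 pc.
μ = 43.74 mas/yr = 0.04374 ″/yr.
v_t = 4.740 μ d = 4.740 × 0.04374 × 48.78 = 10.113 km/s.
v = √(v_r² + v_t²) = √(10.13² + 10.113²) = √204.89 = 14.314 km/s.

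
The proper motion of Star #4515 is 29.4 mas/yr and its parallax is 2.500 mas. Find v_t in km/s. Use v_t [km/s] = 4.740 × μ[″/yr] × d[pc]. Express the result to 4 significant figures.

d = 1/p = 1/0.002500″ = 400 pc.
μ = 29.4 mas/yr = 0.0294 ″/yr.
v_t = 4.74 × μ × d = 4.74 × 0.0294 × 400 = 55.742 km/s.

55.74 km/s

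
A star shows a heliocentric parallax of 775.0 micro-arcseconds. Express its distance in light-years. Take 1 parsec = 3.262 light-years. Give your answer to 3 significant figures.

4210 light years

p = 775.0 micro-arcseconds = 0.0007750 arcsec.
d = 1/p = 1/0.0007750 = 1290.3 pc.
In light-years: 1290.3 × 3.262 = 4209 ly.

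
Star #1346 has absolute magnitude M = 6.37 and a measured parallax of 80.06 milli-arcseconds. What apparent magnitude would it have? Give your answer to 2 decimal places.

m = 6.85

d = 1/p = 1/0.08006″ = 12.491 pc.
m − M = 5 log₁₀ d − 5 = 5 log₁₀(12.491) − 5 = 5.4830 − 5 = 0.4830.
m = M + (m − M) = 6.37 + 0.4830 = 6.85.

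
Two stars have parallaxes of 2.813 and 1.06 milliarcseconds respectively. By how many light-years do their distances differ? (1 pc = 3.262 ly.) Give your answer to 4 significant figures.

d_A = 1/0.002813″ = 355.49 pc; d_B = 1/0.001060″ = 943.4 pc.
|d_B − d_A| = |943.4 − 355.49| = 587.91 pc = 587.91 × 3.262 ly = 1917.8 ly.

1918 ly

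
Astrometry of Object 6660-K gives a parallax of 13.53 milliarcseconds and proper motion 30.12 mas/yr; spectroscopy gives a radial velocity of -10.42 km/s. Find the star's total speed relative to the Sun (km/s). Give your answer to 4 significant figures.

d = 1/p = 1/0.01353″ = 73.91 pc.
μ = 30.12 mas/yr = 0.03012 ″/yr.
v_t = 4.740 μ d = 4.740 × 0.03012 × 73.91 = 10.552 km/s.
v = √(v_r² + v_t²) = √((-10.42)² + 10.552²) = √219.921 = 14.83 km/s.

14.83 km/s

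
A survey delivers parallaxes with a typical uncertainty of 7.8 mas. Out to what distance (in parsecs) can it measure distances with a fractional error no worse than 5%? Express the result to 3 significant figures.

6.41 pc

σ_d/d = σ_p/p, so the condition is σ_p/p ≤ 0.05, i.e. p ≥ σ_p/0.05.
p_min = 7.8/0.05 = 156 mas = 0.156 arcsec.
d_max = 1/p_min = 1/0.156 = 6.4103 pc.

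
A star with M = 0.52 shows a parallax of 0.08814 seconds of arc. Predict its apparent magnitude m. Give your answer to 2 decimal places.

d = 1/p = 1/0.08814″ = 11.346 pc.
m − M = 5 log₁₀ d − 5 = 5 log₁₀(11.346) − 5 = 5.2742 − 5 = 0.2742.
m = M + (m − M) = 0.52 + 0.2742 = 0.79.

m = 0.79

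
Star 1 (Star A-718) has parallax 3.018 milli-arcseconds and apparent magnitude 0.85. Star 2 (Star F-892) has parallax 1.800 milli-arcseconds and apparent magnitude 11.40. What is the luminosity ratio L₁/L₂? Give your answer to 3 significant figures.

L₁/L₂ = 5900

d₁ = 1/p₁ = 1/0.003018″ = 331.35 pc; d₂ = 1/p₂ = 1/0.001800″ = 555.56 pc.
M₁ = m₁ − 5 log₁₀ d₁ + 5 = 0.85 − 12.6014 + 5 = -6.7514.
M₂ = 11.40 − 13.7237 + 5 = 2.6763.
L₁/L₂ = 10^(0.4(M₂ − M₁)) = 10^(0.4 × 9.4277) = 10^3.77108 = 5903.1.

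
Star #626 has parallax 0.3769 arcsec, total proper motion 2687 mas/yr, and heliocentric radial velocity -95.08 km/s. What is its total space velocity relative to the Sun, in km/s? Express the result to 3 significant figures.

101 km/s

d = 1/p = 1/0.3769″ = 2.6532 pc.
μ = 2687 mas/yr = 2.687 ″/yr.
v_t = 4.740 μ d = 4.740 × 2.687 × 2.6532 = 33.792 km/s.
v = √(v_r² + v_t²) = √((-95.08)² + 33.792²) = √10182.1 = 100.91 km/s.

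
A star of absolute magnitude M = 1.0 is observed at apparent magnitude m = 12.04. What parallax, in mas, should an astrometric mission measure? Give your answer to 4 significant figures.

0.6194 mas

m − M = 12.04 − 1.0 = 11.04.
d = 10^((m−M)/5 + 1) = 10^3.208 = 1614.4 pc.
p = 1/d = 1/1614.4 = 0.00061943 arcsec = 0.61943 mas.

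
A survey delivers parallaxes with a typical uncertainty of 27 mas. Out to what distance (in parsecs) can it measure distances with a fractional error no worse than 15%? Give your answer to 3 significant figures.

5.56 pc

σ_d/d = σ_p/p, so the condition is σ_p/p ≤ 0.15, i.e. p ≥ σ_p/0.15.
p_min = 27/0.15 = 180 mas = 0.18 arcsec.
d_max = 1/p_min = 1/0.18 = 5.5556 pc.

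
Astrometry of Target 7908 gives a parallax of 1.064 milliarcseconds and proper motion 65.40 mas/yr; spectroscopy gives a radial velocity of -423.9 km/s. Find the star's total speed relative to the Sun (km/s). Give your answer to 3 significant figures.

514 km/s

d = 1/p = 1/0.001064″ = 939.85 pc.
μ = 65.40 mas/yr = 0.06540 ″/yr.
v_t = 4.740 μ d = 4.740 × 0.06540 × 939.85 = 291.35 km/s.
v = √(v_r² + v_t²) = √((-423.9)² + 291.35²) = √264576 = 514.37 km/s.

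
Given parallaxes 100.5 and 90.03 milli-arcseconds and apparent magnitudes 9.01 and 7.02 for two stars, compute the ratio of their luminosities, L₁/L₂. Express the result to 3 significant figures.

L₁/L₂ = 0.128

d₁ = 1/p₁ = 1/0.1005″ = 9.9502 pc; d₂ = 1/p₂ = 1/0.09003″ = 11.107 pc.
M₁ = m₁ − 5 log₁₀ d₁ + 5 = 9.01 − 4.9892 + 5 = 9.0208.
M₂ = 7.02 − 5.2280 + 5 = 6.7920.
L₁/L₂ = 10^(0.4(M₂ − M₁)) = 10^(0.4 × (-2.2288)) = 10^(-0.89152) = 0.12837.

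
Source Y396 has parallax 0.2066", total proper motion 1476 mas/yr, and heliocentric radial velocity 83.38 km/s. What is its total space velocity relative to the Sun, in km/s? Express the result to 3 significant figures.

90.0 km/s

d = 1/p = 1/0.2066″ = 4.8403 pc.
μ = 1476 mas/yr = 1.476 ″/yr.
v_t = 4.740 μ d = 4.740 × 1.476 × 4.8403 = 33.864 km/s.
v = √(v_r² + v_t²) = √(83.38² + 33.864²) = √8098.99 = 89.994 km/s.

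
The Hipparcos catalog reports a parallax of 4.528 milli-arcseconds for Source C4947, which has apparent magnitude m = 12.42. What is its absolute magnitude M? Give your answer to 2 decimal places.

M = 5.70

d = 1/p = 1/0.004528″ = 220.85 pc.
m − M = 5 log₁₀(220.85) − 5 = 11.7205 − 5 = 6.7205.
M = m − (m − M) = 12.42 − 6.7205 = 5.70.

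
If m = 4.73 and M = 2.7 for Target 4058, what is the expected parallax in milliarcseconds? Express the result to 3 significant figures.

39.3 mas

m − M = 4.73 − 2.7 = 2.03.
d = 10^((m−M)/5 + 1) = 10^1.406 = 25.468 pc.
p = 1/d = 1/25.468 = 0.039265 arcsec = 39.265 mas.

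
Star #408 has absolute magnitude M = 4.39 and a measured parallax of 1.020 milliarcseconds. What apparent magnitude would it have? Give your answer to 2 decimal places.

m = 14.35

d = 1/p = 1/0.001020″ = 980.39 pc.
m − M = 5 log₁₀ d − 5 = 5 log₁₀(980.39) − 5 = 14.9570 − 5 = 9.9570.
m = M + (m − M) = 4.39 + 9.9570 = 14.35.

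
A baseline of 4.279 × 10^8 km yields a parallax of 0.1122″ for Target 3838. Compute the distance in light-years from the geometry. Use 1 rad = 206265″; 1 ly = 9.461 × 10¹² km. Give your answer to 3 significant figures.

83.1 ly

θ = 0.1122″ = 0.1122/206265 = 5.4396 × 10^-7 rad.
d = B/θ = (4.279 × 10^8) / (5.4396 × 10^-7) = 7.8664 × 10^14 km = (7.8664 × 10^14) / (9.461 × 10^12) ly = 83.146 ly.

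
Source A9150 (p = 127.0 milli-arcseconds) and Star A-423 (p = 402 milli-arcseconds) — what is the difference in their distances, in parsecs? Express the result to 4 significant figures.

d_A = 1/0.1270″ = 7.874 pc; d_B = 1/0.4020″ = 2.4876 pc.
|d_B − d_A| = |2.4876 − 7.874| = 5.3864 pc.

5.386 pc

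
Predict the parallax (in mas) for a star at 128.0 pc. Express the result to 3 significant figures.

7.81 mas

p = 1/d = 1/128 = 0.0078125 arcsec.
= 0.0078125 × 1000 = 7.8125 mas.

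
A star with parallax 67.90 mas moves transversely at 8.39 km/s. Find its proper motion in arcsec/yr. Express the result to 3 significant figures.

0.120 arcsec/yr

d = 1/p = 1/0.06790″ = 14.728 pc.
μ = v_t / (4.74 d) = 8.39 / (4.74 × 14.728) = 8.39 / 69.811 = 0.12018 ″/yr.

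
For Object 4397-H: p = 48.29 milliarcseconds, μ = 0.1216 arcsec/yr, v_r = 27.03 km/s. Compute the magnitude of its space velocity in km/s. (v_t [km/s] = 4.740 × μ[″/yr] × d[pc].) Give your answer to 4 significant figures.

29.55 km/s

d = 1/p = 1/0.04829″ = 20.708 pc.
v_t = 4.740 μ d = 4.740 × 0.1216 × 20.708 = 11.936 km/s.
v = √(v_r² + v_t²) = √(27.03² + 11.936²) = √873.089 = 29.548 km/s.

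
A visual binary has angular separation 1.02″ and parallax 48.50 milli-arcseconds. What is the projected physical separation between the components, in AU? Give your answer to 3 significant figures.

21.0 AU

d = 1/p = 1/0.04850″ = 20.619 pc.
At distance d (pc), an angle of θ arcsec spans θ·d AU: s = 1.02 × 20.619 = 21.031 AU.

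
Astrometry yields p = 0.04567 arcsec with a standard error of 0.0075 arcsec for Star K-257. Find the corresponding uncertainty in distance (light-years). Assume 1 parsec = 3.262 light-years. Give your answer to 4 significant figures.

11.73 ly

d = 1/p, so σ_d = σ_p / p².
σ_d = 0.00750 / (0.04567)² = 0.00750 / 0.0020857 = 3.5959 pc = 3.5959 × 3.262 ly = 11.73 ly.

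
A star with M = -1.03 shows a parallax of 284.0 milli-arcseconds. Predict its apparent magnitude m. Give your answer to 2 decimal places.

m = -3.30

d = 1/p = 1/0.2840″ = 3.5211 pc.
m − M = 5 log₁₀ d − 5 = 5 log₁₀(3.5211) − 5 = 2.7334 − 5 = -2.2666.
m = M + (m − M) = -1.03 + (-2.2666) = -3.30.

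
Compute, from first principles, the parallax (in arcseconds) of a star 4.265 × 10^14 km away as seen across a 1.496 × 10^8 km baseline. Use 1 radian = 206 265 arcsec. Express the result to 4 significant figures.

θ ≈ B/d = (1.496 × 10^8) / (4.265 × 10^14) = 3.5076 × 10^-7 rad.
In arcseconds: 3.5076 × 10^-7 × 206265 = 0.07235″.

0.07235 arcsec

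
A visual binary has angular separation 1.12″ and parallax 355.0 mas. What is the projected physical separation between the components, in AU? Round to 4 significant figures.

3.155 AU

d = 1/p = 1/0.3550″ = 2.8169 pc.
At distance d (pc), an angle of θ arcsec spans θ·d AU: s = 1.12 × 2.8169 = 3.1549 AU.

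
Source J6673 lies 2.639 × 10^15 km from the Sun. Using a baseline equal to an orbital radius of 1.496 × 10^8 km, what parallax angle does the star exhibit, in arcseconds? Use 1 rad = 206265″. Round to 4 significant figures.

θ ≈ B/d = (1.496 × 10^8) / (2.639 × 10^15) = 5.6688 × 10^-8 rad.
In arcseconds: 5.6688 × 10^-8 × 206265 = 0.011693″.

0.01169 arcsec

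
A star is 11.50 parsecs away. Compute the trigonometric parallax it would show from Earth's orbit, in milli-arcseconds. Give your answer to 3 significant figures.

87.0 mas

p = 1/d = 1/11.5 = 0.086957 arcsec.
= 0.086957 × 1000 = 86.957 mas.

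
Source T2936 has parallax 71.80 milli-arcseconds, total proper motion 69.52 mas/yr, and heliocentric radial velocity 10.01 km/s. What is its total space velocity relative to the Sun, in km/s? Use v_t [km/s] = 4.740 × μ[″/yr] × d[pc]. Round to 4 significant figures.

11.01 km/s

d = 1/p = 1/0.07180″ = 13.928 pc.
μ = 69.52 mas/yr = 0.06952 ″/yr.
v_t = 4.740 μ d = 4.740 × 0.06952 × 13.928 = 4.5896 km/s.
v = √(v_r² + v_t²) = √(10.01² + 4.5896²) = √121.265 = 11.012 km/s.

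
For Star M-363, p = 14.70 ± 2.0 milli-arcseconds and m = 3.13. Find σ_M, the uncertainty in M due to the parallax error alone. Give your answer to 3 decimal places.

σ_M = 0.295 mag

M = m − 5 log₁₀ d + 5 = m + 5 log₁₀ p + 5, so ∂M/∂p = 5/(p ln 10).
σ_M = (5/ln 10) · (σ_p/p) = 2.1715 × 2.0/14.70 = 2.1715 × 0.13605 = 0.29543.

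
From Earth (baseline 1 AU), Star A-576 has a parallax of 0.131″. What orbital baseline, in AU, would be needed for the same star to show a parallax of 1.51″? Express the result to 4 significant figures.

Parallax scales linearly with baseline: p ∝ B, so B = p_target / p_Earth × 1 AU.
B = 1.51 / 0.131 = 11.527 AU.

11.53 AU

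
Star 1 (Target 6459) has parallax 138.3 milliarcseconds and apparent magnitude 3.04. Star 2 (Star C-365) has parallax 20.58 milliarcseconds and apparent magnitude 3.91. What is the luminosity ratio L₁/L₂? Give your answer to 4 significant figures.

d₁ = 1/p₁ = 1/0.1383″ = 7.2307 pc; d₂ = 1/p₂ = 1/0.02058″ = 48.591 pc.
M₁ = m₁ − 5 log₁₀ d₁ + 5 = 3.04 − 4.2959 + 5 = 3.7441.
M₂ = 3.91 − 8.4328 + 5 = 0.4772.
L₁/L₂ = 10^(0.4(M₂ − M₁)) = 10^(0.4 × (-3.2669)) = 10^(-1.30676) = 0.049345.

L₁/L₂ = 0.04935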